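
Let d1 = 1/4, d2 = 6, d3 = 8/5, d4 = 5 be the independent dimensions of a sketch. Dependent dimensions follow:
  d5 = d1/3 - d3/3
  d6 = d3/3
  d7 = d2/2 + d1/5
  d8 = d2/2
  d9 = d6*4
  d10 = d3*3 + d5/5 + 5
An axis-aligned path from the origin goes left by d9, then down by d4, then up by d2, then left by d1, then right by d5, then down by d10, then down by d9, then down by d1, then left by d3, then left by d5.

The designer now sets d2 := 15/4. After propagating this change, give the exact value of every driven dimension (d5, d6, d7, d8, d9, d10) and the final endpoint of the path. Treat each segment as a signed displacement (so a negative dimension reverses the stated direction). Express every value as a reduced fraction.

d5 = -9/20
d6 = 8/15
d7 = 77/40
d8 = 15/8
d9 = 32/15
d10 = 971/100
endpoint = (-239/60, -4003/300)

Apply edit: d2 := 15/4
  d5 = d1/3 - d3/3 = -9/20
  d6 = d3/3 = 8/15
  d7 = d2/2 + d1/5 = 77/40
  d8 = d2/2 = 15/8
  d9 = d6*4 = 32/15
  d10 = d3*3 + d5/5 + 5 = 971/100
Walk from origin (0, 0):
  seg 1: left by d9 = 32/15 → (-32/15, 0)
  seg 2: down by d4 = 5 → (-32/15, -5)
  seg 3: up by d2 = 15/4 → (-32/15, -5/4)
  seg 4: left by d1 = 1/4 → (-143/60, -5/4)
  seg 5: right by d5 = -9/20 → (-17/6, -5/4)
  seg 6: down by d10 = 971/100 → (-17/6, -274/25)
  seg 7: down by d9 = 32/15 → (-17/6, -982/75)
  seg 8: down by d1 = 1/4 → (-17/6, -4003/300)
  seg 9: left by d3 = 8/5 → (-133/30, -4003/300)
  seg 10: left by d5 = -9/20 → (-239/60, -4003/300)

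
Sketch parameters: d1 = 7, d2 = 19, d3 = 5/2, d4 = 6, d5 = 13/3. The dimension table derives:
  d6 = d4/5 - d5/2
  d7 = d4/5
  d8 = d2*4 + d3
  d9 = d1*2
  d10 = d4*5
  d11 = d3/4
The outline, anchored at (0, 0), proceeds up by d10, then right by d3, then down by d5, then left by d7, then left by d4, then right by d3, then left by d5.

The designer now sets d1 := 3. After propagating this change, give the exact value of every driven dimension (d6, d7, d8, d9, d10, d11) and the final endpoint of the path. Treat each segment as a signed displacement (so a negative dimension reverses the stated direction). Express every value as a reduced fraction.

Apply edit: d1 := 3
  d6 = d4/5 - d5/2 = -29/30
  d7 = d4/5 = 6/5
  d8 = d2*4 + d3 = 157/2
  d9 = d1*2 = 6
  d10 = d4*5 = 30
  d11 = d3/4 = 5/8
Walk from origin (0, 0):
  seg 1: up by d10 = 30 → (0, 30)
  seg 2: right by d3 = 5/2 → (5/2, 30)
  seg 3: down by d5 = 13/3 → (5/2, 77/3)
  seg 4: left by d7 = 6/5 → (13/10, 77/3)
  seg 5: left by d4 = 6 → (-47/10, 77/3)
  seg 6: right by d3 = 5/2 → (-11/5, 77/3)
  seg 7: left by d5 = 13/3 → (-98/15, 77/3)

d6 = -29/30
d7 = 6/5
d8 = 157/2
d9 = 6
d10 = 30
d11 = 5/8
endpoint = (-98/15, 77/3)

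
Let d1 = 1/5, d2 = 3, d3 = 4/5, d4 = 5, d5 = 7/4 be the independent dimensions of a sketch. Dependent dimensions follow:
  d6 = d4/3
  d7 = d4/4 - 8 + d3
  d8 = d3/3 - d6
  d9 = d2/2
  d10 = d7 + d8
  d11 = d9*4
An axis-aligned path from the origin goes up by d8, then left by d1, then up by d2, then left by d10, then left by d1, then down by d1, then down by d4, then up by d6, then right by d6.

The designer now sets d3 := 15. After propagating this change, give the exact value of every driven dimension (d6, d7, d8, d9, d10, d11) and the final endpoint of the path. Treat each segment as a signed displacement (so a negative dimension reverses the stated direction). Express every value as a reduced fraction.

d6 = 5/3
d7 = 33/4
d8 = 10/3
d9 = 3/2
d10 = 139/12
d11 = 6
endpoint = (-619/60, 14/5)

Apply edit: d3 := 15
  d6 = d4/3 = 5/3
  d7 = d4/4 - 8 + d3 = 33/4
  d8 = d3/3 - d6 = 10/3
  d9 = d2/2 = 3/2
  d10 = d7 + d8 = 139/12
  d11 = d9*4 = 6
Walk from origin (0, 0):
  seg 1: up by d8 = 10/3 → (0, 10/3)
  seg 2: left by d1 = 1/5 → (-1/5, 10/3)
  seg 3: up by d2 = 3 → (-1/5, 19/3)
  seg 4: left by d10 = 139/12 → (-707/60, 19/3)
  seg 5: left by d1 = 1/5 → (-719/60, 19/3)
  seg 6: down by d1 = 1/5 → (-719/60, 92/15)
  seg 7: down by d4 = 5 → (-719/60, 17/15)
  seg 8: up by d6 = 5/3 → (-719/60, 14/5)
  seg 9: right by d6 = 5/3 → (-619/60, 14/5)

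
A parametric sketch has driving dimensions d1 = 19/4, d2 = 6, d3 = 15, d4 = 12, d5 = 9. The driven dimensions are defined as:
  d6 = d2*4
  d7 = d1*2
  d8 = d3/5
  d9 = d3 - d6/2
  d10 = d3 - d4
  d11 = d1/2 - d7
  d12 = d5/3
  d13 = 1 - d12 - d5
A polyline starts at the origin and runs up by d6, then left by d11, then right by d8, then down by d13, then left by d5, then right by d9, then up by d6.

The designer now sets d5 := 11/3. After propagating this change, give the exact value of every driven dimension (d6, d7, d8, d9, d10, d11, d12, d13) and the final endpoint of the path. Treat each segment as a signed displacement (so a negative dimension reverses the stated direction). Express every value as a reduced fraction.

d6 = 24
d7 = 19/2
d8 = 3
d9 = 3
d10 = 3
d11 = -57/8
d12 = 11/9
d13 = -35/9
endpoint = (227/24, 467/9)

Apply edit: d5 := 11/3
  d6 = d2*4 = 24
  d7 = d1*2 = 19/2
  d8 = d3/5 = 3
  d9 = d3 - d6/2 = 3
  d10 = d3 - d4 = 3
  d11 = d1/2 - d7 = -57/8
  d12 = d5/3 = 11/9
  d13 = 1 - d12 - d5 = -35/9
Walk from origin (0, 0):
  seg 1: up by d6 = 24 → (0, 24)
  seg 2: left by d11 = -57/8 → (57/8, 24)
  seg 3: right by d8 = 3 → (81/8, 24)
  seg 4: down by d13 = -35/9 → (81/8, 251/9)
  seg 5: left by d5 = 11/3 → (155/24, 251/9)
  seg 6: right by d9 = 3 → (227/24, 251/9)
  seg 7: up by d6 = 24 → (227/24, 467/9)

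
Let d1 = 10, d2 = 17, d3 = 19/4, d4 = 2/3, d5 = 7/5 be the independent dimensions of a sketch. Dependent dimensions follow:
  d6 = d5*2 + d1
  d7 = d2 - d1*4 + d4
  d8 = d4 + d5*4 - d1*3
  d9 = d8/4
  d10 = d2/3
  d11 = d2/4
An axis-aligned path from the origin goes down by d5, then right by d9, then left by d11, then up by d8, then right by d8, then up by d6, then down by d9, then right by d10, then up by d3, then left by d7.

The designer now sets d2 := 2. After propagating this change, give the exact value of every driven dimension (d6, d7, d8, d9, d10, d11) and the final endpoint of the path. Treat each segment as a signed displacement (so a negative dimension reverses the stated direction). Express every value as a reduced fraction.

d6 = 64/5
d7 = -112/3
d8 = -356/15
d9 = -89/15
d10 = 2/3
d11 = 1/2
endpoint = (47/6, -33/20)

Apply edit: d2 := 2
  d6 = d5*2 + d1 = 64/5
  d7 = d2 - d1*4 + d4 = -112/3
  d8 = d4 + d5*4 - d1*3 = -356/15
  d9 = d8/4 = -89/15
  d10 = d2/3 = 2/3
  d11 = d2/4 = 1/2
Walk from origin (0, 0):
  seg 1: down by d5 = 7/5 → (0, -7/5)
  seg 2: right by d9 = -89/15 → (-89/15, -7/5)
  seg 3: left by d11 = 1/2 → (-193/30, -7/5)
  seg 4: up by d8 = -356/15 → (-193/30, -377/15)
  seg 5: right by d8 = -356/15 → (-181/6, -377/15)
  seg 6: up by d6 = 64/5 → (-181/6, -37/3)
  seg 7: down by d9 = -89/15 → (-181/6, -32/5)
  seg 8: right by d10 = 2/3 → (-59/2, -32/5)
  seg 9: up by d3 = 19/4 → (-59/2, -33/20)
  seg 10: left by d7 = -112/3 → (47/6, -33/20)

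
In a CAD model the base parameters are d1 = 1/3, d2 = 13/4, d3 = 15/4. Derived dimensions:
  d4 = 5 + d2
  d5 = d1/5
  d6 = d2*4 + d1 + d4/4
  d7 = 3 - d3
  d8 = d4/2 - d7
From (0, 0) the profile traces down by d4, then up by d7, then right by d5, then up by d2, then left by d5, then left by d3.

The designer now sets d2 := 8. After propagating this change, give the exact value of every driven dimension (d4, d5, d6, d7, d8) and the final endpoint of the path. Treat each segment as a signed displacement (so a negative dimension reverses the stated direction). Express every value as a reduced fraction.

d4 = 13
d5 = 1/15
d6 = 427/12
d7 = -3/4
d8 = 29/4
endpoint = (-15/4, -23/4)

Apply edit: d2 := 8
  d4 = 5 + d2 = 13
  d5 = d1/5 = 1/15
  d6 = d2*4 + d1 + d4/4 = 427/12
  d7 = 3 - d3 = -3/4
  d8 = d4/2 - d7 = 29/4
Walk from origin (0, 0):
  seg 1: down by d4 = 13 → (0, -13)
  seg 2: up by d7 = -3/4 → (0, -55/4)
  seg 3: right by d5 = 1/15 → (1/15, -55/4)
  seg 4: up by d2 = 8 → (1/15, -23/4)
  seg 5: left by d5 = 1/15 → (0, -23/4)
  seg 6: left by d3 = 15/4 → (-15/4, -23/4)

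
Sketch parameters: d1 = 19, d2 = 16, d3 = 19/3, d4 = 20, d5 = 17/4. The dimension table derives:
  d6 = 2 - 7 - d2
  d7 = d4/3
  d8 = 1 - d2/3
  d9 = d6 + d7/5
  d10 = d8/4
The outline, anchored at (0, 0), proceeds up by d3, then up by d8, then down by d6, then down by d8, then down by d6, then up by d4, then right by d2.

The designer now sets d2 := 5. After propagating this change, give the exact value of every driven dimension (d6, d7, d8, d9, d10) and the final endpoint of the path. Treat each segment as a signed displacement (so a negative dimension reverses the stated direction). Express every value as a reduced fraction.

d6 = -10
d7 = 20/3
d8 = -2/3
d9 = -26/3
d10 = -1/6
endpoint = (5, 139/3)

Apply edit: d2 := 5
  d6 = 2 - 7 - d2 = -10
  d7 = d4/3 = 20/3
  d8 = 1 - d2/3 = -2/3
  d9 = d6 + d7/5 = -26/3
  d10 = d8/4 = -1/6
Walk from origin (0, 0):
  seg 1: up by d3 = 19/3 → (0, 19/3)
  seg 2: up by d8 = -2/3 → (0, 17/3)
  seg 3: down by d6 = -10 → (0, 47/3)
  seg 4: down by d8 = -2/3 → (0, 49/3)
  seg 5: down by d6 = -10 → (0, 79/3)
  seg 6: up by d4 = 20 → (0, 139/3)
  seg 7: right by d2 = 5 → (5, 139/3)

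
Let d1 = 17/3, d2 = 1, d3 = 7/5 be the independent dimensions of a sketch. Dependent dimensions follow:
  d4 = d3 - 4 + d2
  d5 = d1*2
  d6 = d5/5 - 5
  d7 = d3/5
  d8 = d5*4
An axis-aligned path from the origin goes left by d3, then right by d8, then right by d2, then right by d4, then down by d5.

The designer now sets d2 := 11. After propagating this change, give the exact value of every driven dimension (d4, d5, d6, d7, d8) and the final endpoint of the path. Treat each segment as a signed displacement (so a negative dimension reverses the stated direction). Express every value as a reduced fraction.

Apply edit: d2 := 11
  d4 = d3 - 4 + d2 = 42/5
  d5 = d1*2 = 34/3
  d6 = d5/5 - 5 = -41/15
  d7 = d3/5 = 7/25
  d8 = d5*4 = 136/3
Walk from origin (0, 0):
  seg 1: left by d3 = 7/5 → (-7/5, 0)
  seg 2: right by d8 = 136/3 → (659/15, 0)
  seg 3: right by d2 = 11 → (824/15, 0)
  seg 4: right by d4 = 42/5 → (190/3, 0)
  seg 5: down by d5 = 34/3 → (190/3, -34/3)

d4 = 42/5
d5 = 34/3
d6 = -41/15
d7 = 7/25
d8 = 136/3
endpoint = (190/3, -34/3)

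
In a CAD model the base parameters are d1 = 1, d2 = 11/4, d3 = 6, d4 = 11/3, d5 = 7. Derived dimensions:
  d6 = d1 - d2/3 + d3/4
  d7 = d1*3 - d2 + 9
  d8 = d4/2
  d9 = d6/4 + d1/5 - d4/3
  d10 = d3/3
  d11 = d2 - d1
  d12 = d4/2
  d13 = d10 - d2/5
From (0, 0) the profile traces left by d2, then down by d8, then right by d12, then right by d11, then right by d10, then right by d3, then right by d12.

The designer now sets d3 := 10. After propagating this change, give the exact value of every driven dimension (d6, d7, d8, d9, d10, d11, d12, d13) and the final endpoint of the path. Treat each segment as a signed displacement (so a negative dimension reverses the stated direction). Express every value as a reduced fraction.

Apply edit: d3 := 10
  d6 = d1 - d2/3 + d3/4 = 31/12
  d7 = d1*3 - d2 + 9 = 37/4
  d8 = d4/2 = 11/6
  d9 = d6/4 + d1/5 - d4/3 = -271/720
  d10 = d3/3 = 10/3
  d11 = d2 - d1 = 7/4
  d12 = d4/2 = 11/6
  d13 = d10 - d2/5 = 167/60
Walk from origin (0, 0):
  seg 1: left by d2 = 11/4 → (-11/4, 0)
  seg 2: down by d8 = 11/6 → (-11/4, -11/6)
  seg 3: right by d12 = 11/6 → (-11/12, -11/6)
  seg 4: right by d11 = 7/4 → (5/6, -11/6)
  seg 5: right by d10 = 10/3 → (25/6, -11/6)
  seg 6: right by d3 = 10 → (85/6, -11/6)
  seg 7: right by d12 = 11/6 → (16, -11/6)

d6 = 31/12
d7 = 37/4
d8 = 11/6
d9 = -271/720
d10 = 10/3
d11 = 7/4
d12 = 11/6
d13 = 167/60
endpoint = (16, -11/6)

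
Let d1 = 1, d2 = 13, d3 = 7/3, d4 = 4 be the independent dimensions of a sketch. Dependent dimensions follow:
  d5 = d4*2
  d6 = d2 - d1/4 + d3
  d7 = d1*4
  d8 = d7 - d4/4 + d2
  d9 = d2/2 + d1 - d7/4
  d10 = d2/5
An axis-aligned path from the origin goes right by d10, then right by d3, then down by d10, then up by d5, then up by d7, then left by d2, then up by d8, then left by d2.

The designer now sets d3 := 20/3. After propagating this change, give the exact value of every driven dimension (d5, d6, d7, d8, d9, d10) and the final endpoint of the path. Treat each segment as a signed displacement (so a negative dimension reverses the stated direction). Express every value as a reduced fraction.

d5 = 8
d6 = 233/12
d7 = 4
d8 = 16
d9 = 13/2
d10 = 13/5
endpoint = (-251/15, 127/5)

Apply edit: d3 := 20/3
  d5 = d4*2 = 8
  d6 = d2 - d1/4 + d3 = 233/12
  d7 = d1*4 = 4
  d8 = d7 - d4/4 + d2 = 16
  d9 = d2/2 + d1 - d7/4 = 13/2
  d10 = d2/5 = 13/5
Walk from origin (0, 0):
  seg 1: right by d10 = 13/5 → (13/5, 0)
  seg 2: right by d3 = 20/3 → (139/15, 0)
  seg 3: down by d10 = 13/5 → (139/15, -13/5)
  seg 4: up by d5 = 8 → (139/15, 27/5)
  seg 5: up by d7 = 4 → (139/15, 47/5)
  seg 6: left by d2 = 13 → (-56/15, 47/5)
  seg 7: up by d8 = 16 → (-56/15, 127/5)
  seg 8: left by d2 = 13 → (-251/15, 127/5)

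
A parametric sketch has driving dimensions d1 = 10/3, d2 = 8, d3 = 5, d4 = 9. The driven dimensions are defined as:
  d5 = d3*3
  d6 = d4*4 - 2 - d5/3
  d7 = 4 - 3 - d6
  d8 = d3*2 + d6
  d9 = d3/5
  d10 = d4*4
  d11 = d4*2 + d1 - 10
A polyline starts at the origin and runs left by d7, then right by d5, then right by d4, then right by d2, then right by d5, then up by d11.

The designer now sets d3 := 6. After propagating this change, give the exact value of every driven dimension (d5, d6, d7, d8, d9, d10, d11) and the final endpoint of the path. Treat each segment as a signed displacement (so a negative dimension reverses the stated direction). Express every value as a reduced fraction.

d5 = 18
d6 = 28
d7 = -27
d8 = 40
d9 = 6/5
d10 = 36
d11 = 34/3
endpoint = (80, 34/3)

Apply edit: d3 := 6
  d5 = d3*3 = 18
  d6 = d4*4 - 2 - d5/3 = 28
  d7 = 4 - 3 - d6 = -27
  d8 = d3*2 + d6 = 40
  d9 = d3/5 = 6/5
  d10 = d4*4 = 36
  d11 = d4*2 + d1 - 10 = 34/3
Walk from origin (0, 0):
  seg 1: left by d7 = -27 → (27, 0)
  seg 2: right by d5 = 18 → (45, 0)
  seg 3: right by d4 = 9 → (54, 0)
  seg 4: right by d2 = 8 → (62, 0)
  seg 5: right by d5 = 18 → (80, 0)
  seg 6: up by d11 = 34/3 → (80, 34/3)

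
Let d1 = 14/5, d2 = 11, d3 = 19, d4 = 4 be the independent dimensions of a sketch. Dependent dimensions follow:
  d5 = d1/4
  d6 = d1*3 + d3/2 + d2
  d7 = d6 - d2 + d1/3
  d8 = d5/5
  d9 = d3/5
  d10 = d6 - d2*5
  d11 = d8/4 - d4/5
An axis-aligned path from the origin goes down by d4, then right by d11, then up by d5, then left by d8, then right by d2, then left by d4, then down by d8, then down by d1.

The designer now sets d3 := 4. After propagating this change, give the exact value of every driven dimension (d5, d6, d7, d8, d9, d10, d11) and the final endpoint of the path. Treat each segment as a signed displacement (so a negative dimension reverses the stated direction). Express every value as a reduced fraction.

Apply edit: d3 := 4
  d5 = d1/4 = 7/10
  d6 = d1*3 + d3/2 + d2 = 107/5
  d7 = d6 - d2 + d1/3 = 34/3
  d8 = d5/5 = 7/50
  d9 = d3/5 = 4/5
  d10 = d6 - d2*5 = -168/5
  d11 = d8/4 - d4/5 = -153/200
Walk from origin (0, 0):
  seg 1: down by d4 = 4 → (0, -4)
  seg 2: right by d11 = -153/200 → (-153/200, -4)
  seg 3: up by d5 = 7/10 → (-153/200, -33/10)
  seg 4: left by d8 = 7/50 → (-181/200, -33/10)
  seg 5: right by d2 = 11 → (2019/200, -33/10)
  seg 6: left by d4 = 4 → (1219/200, -33/10)
  seg 7: down by d8 = 7/50 → (1219/200, -86/25)
  seg 8: down by d1 = 14/5 → (1219/200, -156/25)

d5 = 7/10
d6 = 107/5
d7 = 34/3
d8 = 7/50
d9 = 4/5
d10 = -168/5
d11 = -153/200
endpoint = (1219/200, -156/25)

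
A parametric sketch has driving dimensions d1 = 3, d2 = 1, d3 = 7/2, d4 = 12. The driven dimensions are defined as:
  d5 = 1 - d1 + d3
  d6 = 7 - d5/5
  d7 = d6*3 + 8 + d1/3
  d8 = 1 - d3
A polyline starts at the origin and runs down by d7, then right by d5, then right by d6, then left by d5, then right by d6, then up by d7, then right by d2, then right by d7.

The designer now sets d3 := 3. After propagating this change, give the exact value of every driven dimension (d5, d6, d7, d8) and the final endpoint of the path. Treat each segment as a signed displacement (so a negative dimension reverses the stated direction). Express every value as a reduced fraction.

Apply edit: d3 := 3
  d5 = 1 - d1 + d3 = 1
  d6 = 7 - d5/5 = 34/5
  d7 = d6*3 + 8 + d1/3 = 147/5
  d8 = 1 - d3 = -2
Walk from origin (0, 0):
  seg 1: down by d7 = 147/5 → (0, -147/5)
  seg 2: right by d5 = 1 → (1, -147/5)
  seg 3: right by d6 = 34/5 → (39/5, -147/5)
  seg 4: left by d5 = 1 → (34/5, -147/5)
  seg 5: right by d6 = 34/5 → (68/5, -147/5)
  seg 6: up by d7 = 147/5 → (68/5, 0)
  seg 7: right by d2 = 1 → (73/5, 0)
  seg 8: right by d7 = 147/5 → (44, 0)

d5 = 1
d6 = 34/5
d7 = 147/5
d8 = -2
endpoint = (44, 0)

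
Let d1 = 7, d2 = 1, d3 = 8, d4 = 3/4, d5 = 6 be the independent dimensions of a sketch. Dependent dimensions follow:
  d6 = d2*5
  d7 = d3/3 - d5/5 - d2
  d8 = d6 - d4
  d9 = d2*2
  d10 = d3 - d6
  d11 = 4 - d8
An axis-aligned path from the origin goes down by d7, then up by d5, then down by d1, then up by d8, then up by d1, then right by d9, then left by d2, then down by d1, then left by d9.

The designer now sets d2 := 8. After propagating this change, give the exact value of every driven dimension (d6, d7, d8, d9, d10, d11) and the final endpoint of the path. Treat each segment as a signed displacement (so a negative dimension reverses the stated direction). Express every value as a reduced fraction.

d6 = 40
d7 = -98/15
d8 = 157/4
d9 = 16
d10 = -32
d11 = -141/4
endpoint = (-8, 2687/60)

Apply edit: d2 := 8
  d6 = d2*5 = 40
  d7 = d3/3 - d5/5 - d2 = -98/15
  d8 = d6 - d4 = 157/4
  d9 = d2*2 = 16
  d10 = d3 - d6 = -32
  d11 = 4 - d8 = -141/4
Walk from origin (0, 0):
  seg 1: down by d7 = -98/15 → (0, 98/15)
  seg 2: up by d5 = 6 → (0, 188/15)
  seg 3: down by d1 = 7 → (0, 83/15)
  seg 4: up by d8 = 157/4 → (0, 2687/60)
  seg 5: up by d1 = 7 → (0, 3107/60)
  seg 6: right by d9 = 16 → (16, 3107/60)
  seg 7: left by d2 = 8 → (8, 3107/60)
  seg 8: down by d1 = 7 → (8, 2687/60)
  seg 9: left by d9 = 16 → (-8, 2687/60)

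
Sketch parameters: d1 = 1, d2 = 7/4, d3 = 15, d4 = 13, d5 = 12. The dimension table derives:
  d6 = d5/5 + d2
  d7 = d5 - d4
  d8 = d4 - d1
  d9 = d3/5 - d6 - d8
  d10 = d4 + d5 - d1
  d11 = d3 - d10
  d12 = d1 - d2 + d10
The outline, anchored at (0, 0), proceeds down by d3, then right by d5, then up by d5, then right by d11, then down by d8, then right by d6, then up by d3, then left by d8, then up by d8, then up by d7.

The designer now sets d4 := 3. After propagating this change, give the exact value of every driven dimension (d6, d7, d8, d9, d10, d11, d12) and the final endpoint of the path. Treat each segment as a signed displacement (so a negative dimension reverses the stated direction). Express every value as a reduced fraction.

Apply edit: d4 := 3
  d6 = d5/5 + d2 = 83/20
  d7 = d5 - d4 = 9
  d8 = d4 - d1 = 2
  d9 = d3/5 - d6 - d8 = -63/20
  d10 = d4 + d5 - d1 = 14
  d11 = d3 - d10 = 1
  d12 = d1 - d2 + d10 = 53/4
Walk from origin (0, 0):
  seg 1: down by d3 = 15 → (0, -15)
  seg 2: right by d5 = 12 → (12, -15)
  seg 3: up by d5 = 12 → (12, -3)
  seg 4: right by d11 = 1 → (13, -3)
  seg 5: down by d8 = 2 → (13, -5)
  seg 6: right by d6 = 83/20 → (343/20, -5)
  seg 7: up by d3 = 15 → (343/20, 10)
  seg 8: left by d8 = 2 → (303/20, 10)
  seg 9: up by d8 = 2 → (303/20, 12)
  seg 10: up by d7 = 9 → (303/20, 21)

d6 = 83/20
d7 = 9
d8 = 2
d9 = -63/20
d10 = 14
d11 = 1
d12 = 53/4
endpoint = (303/20, 21)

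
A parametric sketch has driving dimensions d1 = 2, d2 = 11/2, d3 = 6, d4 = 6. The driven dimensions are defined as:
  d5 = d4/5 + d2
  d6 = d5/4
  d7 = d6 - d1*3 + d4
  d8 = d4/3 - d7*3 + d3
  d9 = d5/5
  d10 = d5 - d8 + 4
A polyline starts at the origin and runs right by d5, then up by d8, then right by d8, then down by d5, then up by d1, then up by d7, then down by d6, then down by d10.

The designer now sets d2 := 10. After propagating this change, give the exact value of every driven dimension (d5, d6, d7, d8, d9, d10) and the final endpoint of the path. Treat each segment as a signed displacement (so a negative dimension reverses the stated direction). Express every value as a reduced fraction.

d5 = 56/5
d6 = 14/5
d7 = 14/5
d8 = -2/5
d9 = 56/25
d10 = 78/5
endpoint = (54/5, -126/5)

Apply edit: d2 := 10
  d5 = d4/5 + d2 = 56/5
  d6 = d5/4 = 14/5
  d7 = d6 - d1*3 + d4 = 14/5
  d8 = d4/3 - d7*3 + d3 = -2/5
  d9 = d5/5 = 56/25
  d10 = d5 - d8 + 4 = 78/5
Walk from origin (0, 0):
  seg 1: right by d5 = 56/5 → (56/5, 0)
  seg 2: up by d8 = -2/5 → (56/5, -2/5)
  seg 3: right by d8 = -2/5 → (54/5, -2/5)
  seg 4: down by d5 = 56/5 → (54/5, -58/5)
  seg 5: up by d1 = 2 → (54/5, -48/5)
  seg 6: up by d7 = 14/5 → (54/5, -34/5)
  seg 7: down by d6 = 14/5 → (54/5, -48/5)
  seg 8: down by d10 = 78/5 → (54/5, -126/5)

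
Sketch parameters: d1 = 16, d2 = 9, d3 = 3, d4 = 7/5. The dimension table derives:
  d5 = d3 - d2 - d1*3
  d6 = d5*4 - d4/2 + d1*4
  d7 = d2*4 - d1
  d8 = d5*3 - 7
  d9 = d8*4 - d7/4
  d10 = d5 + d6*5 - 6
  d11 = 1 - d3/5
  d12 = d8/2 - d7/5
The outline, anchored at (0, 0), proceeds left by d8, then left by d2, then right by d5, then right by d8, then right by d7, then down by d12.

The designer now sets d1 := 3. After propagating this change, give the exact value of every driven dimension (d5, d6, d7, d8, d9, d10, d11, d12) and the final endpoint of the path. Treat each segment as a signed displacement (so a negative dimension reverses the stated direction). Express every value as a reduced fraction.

d5 = -15
d6 = -487/10
d7 = 33
d8 = -52
d9 = -865/4
d10 = -529/2
d11 = 2/5
d12 = -163/5
endpoint = (9, 163/5)

Apply edit: d1 := 3
  d5 = d3 - d2 - d1*3 = -15
  d6 = d5*4 - d4/2 + d1*4 = -487/10
  d7 = d2*4 - d1 = 33
  d8 = d5*3 - 7 = -52
  d9 = d8*4 - d7/4 = -865/4
  d10 = d5 + d6*5 - 6 = -529/2
  d11 = 1 - d3/5 = 2/5
  d12 = d8/2 - d7/5 = -163/5
Walk from origin (0, 0):
  seg 1: left by d8 = -52 → (52, 0)
  seg 2: left by d2 = 9 → (43, 0)
  seg 3: right by d5 = -15 → (28, 0)
  seg 4: right by d8 = -52 → (-24, 0)
  seg 5: right by d7 = 33 → (9, 0)
  seg 6: down by d12 = -163/5 → (9, 163/5)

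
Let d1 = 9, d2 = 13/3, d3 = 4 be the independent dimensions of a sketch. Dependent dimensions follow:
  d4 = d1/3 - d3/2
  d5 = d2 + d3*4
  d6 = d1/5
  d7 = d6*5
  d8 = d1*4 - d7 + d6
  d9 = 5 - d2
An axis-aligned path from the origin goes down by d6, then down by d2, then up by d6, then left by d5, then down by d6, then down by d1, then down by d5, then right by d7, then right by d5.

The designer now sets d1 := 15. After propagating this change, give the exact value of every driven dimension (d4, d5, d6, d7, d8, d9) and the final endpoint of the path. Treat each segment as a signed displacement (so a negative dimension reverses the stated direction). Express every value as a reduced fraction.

d4 = 3
d5 = 61/3
d6 = 3
d7 = 15
d8 = 48
d9 = 2/3
endpoint = (15, -128/3)

Apply edit: d1 := 15
  d4 = d1/3 - d3/2 = 3
  d5 = d2 + d3*4 = 61/3
  d6 = d1/5 = 3
  d7 = d6*5 = 15
  d8 = d1*4 - d7 + d6 = 48
  d9 = 5 - d2 = 2/3
Walk from origin (0, 0):
  seg 1: down by d6 = 3 → (0, -3)
  seg 2: down by d2 = 13/3 → (0, -22/3)
  seg 3: up by d6 = 3 → (0, -13/3)
  seg 4: left by d5 = 61/3 → (-61/3, -13/3)
  seg 5: down by d6 = 3 → (-61/3, -22/3)
  seg 6: down by d1 = 15 → (-61/3, -67/3)
  seg 7: down by d5 = 61/3 → (-61/3, -128/3)
  seg 8: right by d7 = 15 → (-16/3, -128/3)
  seg 9: right by d5 = 61/3 → (15, -128/3)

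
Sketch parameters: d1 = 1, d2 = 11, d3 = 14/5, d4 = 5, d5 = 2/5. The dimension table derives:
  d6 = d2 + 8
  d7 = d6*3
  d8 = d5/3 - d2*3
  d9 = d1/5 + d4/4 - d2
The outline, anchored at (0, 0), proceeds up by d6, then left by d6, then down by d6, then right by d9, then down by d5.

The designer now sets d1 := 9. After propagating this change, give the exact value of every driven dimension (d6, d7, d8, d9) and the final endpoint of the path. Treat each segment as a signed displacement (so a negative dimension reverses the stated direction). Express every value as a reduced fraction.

d6 = 19
d7 = 57
d8 = -493/15
d9 = -159/20
endpoint = (-539/20, -2/5)

Apply edit: d1 := 9
  d6 = d2 + 8 = 19
  d7 = d6*3 = 57
  d8 = d5/3 - d2*3 = -493/15
  d9 = d1/5 + d4/4 - d2 = -159/20
Walk from origin (0, 0):
  seg 1: up by d6 = 19 → (0, 19)
  seg 2: left by d6 = 19 → (-19, 19)
  seg 3: down by d6 = 19 → (-19, 0)
  seg 4: right by d9 = -159/20 → (-539/20, 0)
  seg 5: down by d5 = 2/5 → (-539/20, -2/5)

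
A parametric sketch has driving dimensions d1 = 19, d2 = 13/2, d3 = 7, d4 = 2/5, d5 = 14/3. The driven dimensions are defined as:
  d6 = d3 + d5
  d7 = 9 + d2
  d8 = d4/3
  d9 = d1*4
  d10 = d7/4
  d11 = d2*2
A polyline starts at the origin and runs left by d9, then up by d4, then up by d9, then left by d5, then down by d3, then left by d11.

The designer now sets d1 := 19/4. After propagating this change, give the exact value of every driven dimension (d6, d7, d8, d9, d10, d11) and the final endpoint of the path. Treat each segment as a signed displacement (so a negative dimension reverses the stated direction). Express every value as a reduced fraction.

Apply edit: d1 := 19/4
  d6 = d3 + d5 = 35/3
  d7 = 9 + d2 = 31/2
  d8 = d4/3 = 2/15
  d9 = d1*4 = 19
  d10 = d7/4 = 31/8
  d11 = d2*2 = 13
Walk from origin (0, 0):
  seg 1: left by d9 = 19 → (-19, 0)
  seg 2: up by d4 = 2/5 → (-19, 2/5)
  seg 3: up by d9 = 19 → (-19, 97/5)
  seg 4: left by d5 = 14/3 → (-71/3, 97/5)
  seg 5: down by d3 = 7 → (-71/3, 62/5)
  seg 6: left by d11 = 13 → (-110/3, 62/5)

d6 = 35/3
d7 = 31/2
d8 = 2/15
d9 = 19
d10 = 31/8
d11 = 13
endpoint = (-110/3, 62/5)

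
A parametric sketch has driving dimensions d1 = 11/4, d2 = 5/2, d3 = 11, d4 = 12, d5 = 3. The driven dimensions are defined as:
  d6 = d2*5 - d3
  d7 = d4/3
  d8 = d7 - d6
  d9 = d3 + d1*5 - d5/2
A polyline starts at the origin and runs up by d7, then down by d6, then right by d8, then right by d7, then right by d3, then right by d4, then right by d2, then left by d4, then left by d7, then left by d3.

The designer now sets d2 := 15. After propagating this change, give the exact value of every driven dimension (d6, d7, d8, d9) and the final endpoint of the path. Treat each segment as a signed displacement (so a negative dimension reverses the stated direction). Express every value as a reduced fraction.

d6 = 64
d7 = 4
d8 = -60
d9 = 93/4
endpoint = (-45, -60)

Apply edit: d2 := 15
  d6 = d2*5 - d3 = 64
  d7 = d4/3 = 4
  d8 = d7 - d6 = -60
  d9 = d3 + d1*5 - d5/2 = 93/4
Walk from origin (0, 0):
  seg 1: up by d7 = 4 → (0, 4)
  seg 2: down by d6 = 64 → (0, -60)
  seg 3: right by d8 = -60 → (-60, -60)
  seg 4: right by d7 = 4 → (-56, -60)
  seg 5: right by d3 = 11 → (-45, -60)
  seg 6: right by d4 = 12 → (-33, -60)
  seg 7: right by d2 = 15 → (-18, -60)
  seg 8: left by d4 = 12 → (-30, -60)
  seg 9: left by d7 = 4 → (-34, -60)
  seg 10: left by d3 = 11 → (-45, -60)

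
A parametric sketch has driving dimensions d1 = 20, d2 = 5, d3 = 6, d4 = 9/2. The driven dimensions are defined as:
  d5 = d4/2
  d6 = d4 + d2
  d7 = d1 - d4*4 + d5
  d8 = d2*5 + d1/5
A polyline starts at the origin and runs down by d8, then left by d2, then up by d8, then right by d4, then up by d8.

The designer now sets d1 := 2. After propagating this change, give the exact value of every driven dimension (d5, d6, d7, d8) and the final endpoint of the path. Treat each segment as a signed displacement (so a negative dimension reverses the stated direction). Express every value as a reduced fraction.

d5 = 9/4
d6 = 19/2
d7 = -55/4
d8 = 127/5
endpoint = (-1/2, 127/5)

Apply edit: d1 := 2
  d5 = d4/2 = 9/4
  d6 = d4 + d2 = 19/2
  d7 = d1 - d4*4 + d5 = -55/4
  d8 = d2*5 + d1/5 = 127/5
Walk from origin (0, 0):
  seg 1: down by d8 = 127/5 → (0, -127/5)
  seg 2: left by d2 = 5 → (-5, -127/5)
  seg 3: up by d8 = 127/5 → (-5, 0)
  seg 4: right by d4 = 9/2 → (-1/2, 0)
  seg 5: up by d8 = 127/5 → (-1/2, 127/5)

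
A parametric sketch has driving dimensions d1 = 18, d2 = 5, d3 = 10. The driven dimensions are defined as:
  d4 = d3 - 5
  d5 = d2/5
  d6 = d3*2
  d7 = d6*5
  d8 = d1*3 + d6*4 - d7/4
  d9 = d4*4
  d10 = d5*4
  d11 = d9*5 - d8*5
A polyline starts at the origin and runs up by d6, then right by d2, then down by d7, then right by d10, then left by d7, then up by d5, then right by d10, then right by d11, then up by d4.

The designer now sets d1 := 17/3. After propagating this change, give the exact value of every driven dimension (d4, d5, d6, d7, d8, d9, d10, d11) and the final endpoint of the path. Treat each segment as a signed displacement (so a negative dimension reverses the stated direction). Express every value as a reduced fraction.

d4 = 5
d5 = 1
d6 = 20
d7 = 100
d8 = 72
d9 = 20
d10 = 4
d11 = -260
endpoint = (-347, -74)

Apply edit: d1 := 17/3
  d4 = d3 - 5 = 5
  d5 = d2/5 = 1
  d6 = d3*2 = 20
  d7 = d6*5 = 100
  d8 = d1*3 + d6*4 - d7/4 = 72
  d9 = d4*4 = 20
  d10 = d5*4 = 4
  d11 = d9*5 - d8*5 = -260
Walk from origin (0, 0):
  seg 1: up by d6 = 20 → (0, 20)
  seg 2: right by d2 = 5 → (5, 20)
  seg 3: down by d7 = 100 → (5, -80)
  seg 4: right by d10 = 4 → (9, -80)
  seg 5: left by d7 = 100 → (-91, -80)
  seg 6: up by d5 = 1 → (-91, -79)
  seg 7: right by d10 = 4 → (-87, -79)
  seg 8: right by d11 = -260 → (-347, -79)
  seg 9: up by d4 = 5 → (-347, -74)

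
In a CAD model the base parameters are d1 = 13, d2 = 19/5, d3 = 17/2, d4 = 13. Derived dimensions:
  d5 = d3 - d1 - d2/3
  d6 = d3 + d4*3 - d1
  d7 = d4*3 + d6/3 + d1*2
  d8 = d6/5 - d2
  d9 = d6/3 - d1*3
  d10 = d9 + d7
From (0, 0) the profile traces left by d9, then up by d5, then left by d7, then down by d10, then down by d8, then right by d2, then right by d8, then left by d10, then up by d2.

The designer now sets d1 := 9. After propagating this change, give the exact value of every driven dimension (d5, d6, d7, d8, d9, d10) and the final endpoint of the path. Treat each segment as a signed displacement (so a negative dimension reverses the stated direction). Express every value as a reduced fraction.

d5 = -53/30
d6 = 77/2
d7 = 419/6
d8 = 39/10
d9 = -85/6
d10 = 167/3
endpoint = (-3109/30, -863/15)

Apply edit: d1 := 9
  d5 = d3 - d1 - d2/3 = -53/30
  d6 = d3 + d4*3 - d1 = 77/2
  d7 = d4*3 + d6/3 + d1*2 = 419/6
  d8 = d6/5 - d2 = 39/10
  d9 = d6/3 - d1*3 = -85/6
  d10 = d9 + d7 = 167/3
Walk from origin (0, 0):
  seg 1: left by d9 = -85/6 → (85/6, 0)
  seg 2: up by d5 = -53/30 → (85/6, -53/30)
  seg 3: left by d7 = 419/6 → (-167/3, -53/30)
  seg 4: down by d10 = 167/3 → (-167/3, -1723/30)
  seg 5: down by d8 = 39/10 → (-167/3, -184/3)
  seg 6: right by d2 = 19/5 → (-778/15, -184/3)
  seg 7: right by d8 = 39/10 → (-1439/30, -184/3)
  seg 8: left by d10 = 167/3 → (-3109/30, -184/3)
  seg 9: up by d2 = 19/5 → (-3109/30, -863/15)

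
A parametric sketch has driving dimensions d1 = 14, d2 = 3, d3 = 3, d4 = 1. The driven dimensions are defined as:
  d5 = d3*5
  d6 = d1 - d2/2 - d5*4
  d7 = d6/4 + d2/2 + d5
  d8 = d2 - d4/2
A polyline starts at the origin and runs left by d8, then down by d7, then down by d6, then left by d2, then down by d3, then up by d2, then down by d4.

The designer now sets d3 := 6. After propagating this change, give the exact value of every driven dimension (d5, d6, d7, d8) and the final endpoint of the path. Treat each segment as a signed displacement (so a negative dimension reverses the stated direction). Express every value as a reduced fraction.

d5 = 30
d6 = -215/2
d7 = 37/8
d8 = 5/2
endpoint = (-11/2, 791/8)

Apply edit: d3 := 6
  d5 = d3*5 = 30
  d6 = d1 - d2/2 - d5*4 = -215/2
  d7 = d6/4 + d2/2 + d5 = 37/8
  d8 = d2 - d4/2 = 5/2
Walk from origin (0, 0):
  seg 1: left by d8 = 5/2 → (-5/2, 0)
  seg 2: down by d7 = 37/8 → (-5/2, -37/8)
  seg 3: down by d6 = -215/2 → (-5/2, 823/8)
  seg 4: left by d2 = 3 → (-11/2, 823/8)
  seg 5: down by d3 = 6 → (-11/2, 775/8)
  seg 6: up by d2 = 3 → (-11/2, 799/8)
  seg 7: down by d4 = 1 → (-11/2, 791/8)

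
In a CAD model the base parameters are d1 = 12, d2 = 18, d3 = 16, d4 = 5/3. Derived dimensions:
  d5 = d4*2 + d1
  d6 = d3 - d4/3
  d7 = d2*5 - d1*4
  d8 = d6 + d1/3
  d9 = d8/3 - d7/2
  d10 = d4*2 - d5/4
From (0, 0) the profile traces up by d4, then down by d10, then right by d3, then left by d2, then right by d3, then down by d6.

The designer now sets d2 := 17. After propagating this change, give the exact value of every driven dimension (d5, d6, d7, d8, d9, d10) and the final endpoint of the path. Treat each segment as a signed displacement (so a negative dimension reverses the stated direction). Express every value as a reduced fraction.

Apply edit: d2 := 17
  d5 = d4*2 + d1 = 46/3
  d6 = d3 - d4/3 = 139/9
  d7 = d2*5 - d1*4 = 37
  d8 = d6 + d1/3 = 175/9
  d9 = d8/3 - d7/2 = -649/54
  d10 = d4*2 - d5/4 = -1/2
Walk from origin (0, 0):
  seg 1: up by d4 = 5/3 → (0, 5/3)
  seg 2: down by d10 = -1/2 → (0, 13/6)
  seg 3: right by d3 = 16 → (16, 13/6)
  seg 4: left by d2 = 17 → (-1, 13/6)
  seg 5: right by d3 = 16 → (15, 13/6)
  seg 6: down by d6 = 139/9 → (15, -239/18)

d5 = 46/3
d6 = 139/9
d7 = 37
d8 = 175/9
d9 = -649/54
d10 = -1/2
endpoint = (15, -239/18)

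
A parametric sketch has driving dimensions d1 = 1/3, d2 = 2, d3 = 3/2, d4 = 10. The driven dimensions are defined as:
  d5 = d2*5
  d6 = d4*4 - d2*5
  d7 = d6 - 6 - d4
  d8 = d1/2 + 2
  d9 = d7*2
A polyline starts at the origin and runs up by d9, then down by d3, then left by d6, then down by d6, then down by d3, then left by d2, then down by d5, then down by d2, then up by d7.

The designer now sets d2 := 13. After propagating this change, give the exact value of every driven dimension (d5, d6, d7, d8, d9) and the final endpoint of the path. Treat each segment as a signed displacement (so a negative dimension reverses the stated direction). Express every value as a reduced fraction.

Apply edit: d2 := 13
  d5 = d2*5 = 65
  d6 = d4*4 - d2*5 = -25
  d7 = d6 - 6 - d4 = -41
  d8 = d1/2 + 2 = 13/6
  d9 = d7*2 = -82
Walk from origin (0, 0):
  seg 1: up by d9 = -82 → (0, -82)
  seg 2: down by d3 = 3/2 → (0, -167/2)
  seg 3: left by d6 = -25 → (25, -167/2)
  seg 4: down by d6 = -25 → (25, -117/2)
  seg 5: down by d3 = 3/2 → (25, -60)
  seg 6: left by d2 = 13 → (12, -60)
  seg 7: down by d5 = 65 → (12, -125)
  seg 8: down by d2 = 13 → (12, -138)
  seg 9: up by d7 = -41 → (12, -179)

d5 = 65
d6 = -25
d7 = -41
d8 = 13/6
d9 = -82
endpoint = (12, -179)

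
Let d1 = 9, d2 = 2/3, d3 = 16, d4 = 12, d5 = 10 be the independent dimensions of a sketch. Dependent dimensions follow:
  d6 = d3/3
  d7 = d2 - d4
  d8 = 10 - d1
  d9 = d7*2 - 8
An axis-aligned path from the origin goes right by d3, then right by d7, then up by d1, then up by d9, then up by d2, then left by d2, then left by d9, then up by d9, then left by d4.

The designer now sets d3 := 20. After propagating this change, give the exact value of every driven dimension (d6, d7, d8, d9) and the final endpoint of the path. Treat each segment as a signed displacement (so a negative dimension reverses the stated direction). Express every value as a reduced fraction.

d6 = 20/3
d7 = -34/3
d8 = 1
d9 = -92/3
endpoint = (80/3, -155/3)

Apply edit: d3 := 20
  d6 = d3/3 = 20/3
  d7 = d2 - d4 = -34/3
  d8 = 10 - d1 = 1
  d9 = d7*2 - 8 = -92/3
Walk from origin (0, 0):
  seg 1: right by d3 = 20 → (20, 0)
  seg 2: right by d7 = -34/3 → (26/3, 0)
  seg 3: up by d1 = 9 → (26/3, 9)
  seg 4: up by d9 = -92/3 → (26/3, -65/3)
  seg 5: up by d2 = 2/3 → (26/3, -21)
  seg 6: left by d2 = 2/3 → (8, -21)
  seg 7: left by d9 = -92/3 → (116/3, -21)
  seg 8: up by d9 = -92/3 → (116/3, -155/3)
  seg 9: left by d4 = 12 → (80/3, -155/3)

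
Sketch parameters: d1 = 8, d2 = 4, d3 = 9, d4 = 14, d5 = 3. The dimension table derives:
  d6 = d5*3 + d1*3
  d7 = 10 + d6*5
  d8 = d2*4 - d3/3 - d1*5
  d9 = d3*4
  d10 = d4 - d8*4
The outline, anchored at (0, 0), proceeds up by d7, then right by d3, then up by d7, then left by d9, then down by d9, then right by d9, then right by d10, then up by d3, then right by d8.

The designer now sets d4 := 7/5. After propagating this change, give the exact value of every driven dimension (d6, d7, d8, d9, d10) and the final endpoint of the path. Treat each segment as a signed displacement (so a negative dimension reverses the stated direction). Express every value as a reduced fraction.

Apply edit: d4 := 7/5
  d6 = d5*3 + d1*3 = 33
  d7 = 10 + d6*5 = 175
  d8 = d2*4 - d3/3 - d1*5 = -27
  d9 = d3*4 = 36
  d10 = d4 - d8*4 = 547/5
Walk from origin (0, 0):
  seg 1: up by d7 = 175 → (0, 175)
  seg 2: right by d3 = 9 → (9, 175)
  seg 3: up by d7 = 175 → (9, 350)
  seg 4: left by d9 = 36 → (-27, 350)
  seg 5: down by d9 = 36 → (-27, 314)
  seg 6: right by d9 = 36 → (9, 314)
  seg 7: right by d10 = 547/5 → (592/5, 314)
  seg 8: up by d3 = 9 → (592/5, 323)
  seg 9: right by d8 = -27 → (457/5, 323)

d6 = 33
d7 = 175
d8 = -27
d9 = 36
d10 = 547/5
endpoint = (457/5, 323)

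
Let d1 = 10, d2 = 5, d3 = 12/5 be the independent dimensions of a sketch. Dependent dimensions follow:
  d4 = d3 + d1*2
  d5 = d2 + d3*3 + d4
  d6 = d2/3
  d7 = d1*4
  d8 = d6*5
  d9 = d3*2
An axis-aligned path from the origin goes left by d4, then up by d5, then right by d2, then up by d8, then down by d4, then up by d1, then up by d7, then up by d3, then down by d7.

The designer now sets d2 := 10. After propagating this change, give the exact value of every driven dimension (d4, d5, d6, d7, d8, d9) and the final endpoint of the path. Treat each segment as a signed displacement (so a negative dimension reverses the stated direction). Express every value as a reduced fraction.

Apply edit: d2 := 10
  d4 = d3 + d1*2 = 112/5
  d5 = d2 + d3*3 + d4 = 198/5
  d6 = d2/3 = 10/3
  d7 = d1*4 = 40
  d8 = d6*5 = 50/3
  d9 = d3*2 = 24/5
Walk from origin (0, 0):
  seg 1: left by d4 = 112/5 → (-112/5, 0)
  seg 2: up by d5 = 198/5 → (-112/5, 198/5)
  seg 3: right by d2 = 10 → (-62/5, 198/5)
  seg 4: up by d8 = 50/3 → (-62/5, 844/15)
  seg 5: down by d4 = 112/5 → (-62/5, 508/15)
  seg 6: up by d1 = 10 → (-62/5, 658/15)
  seg 7: up by d7 = 40 → (-62/5, 1258/15)
  seg 8: up by d3 = 12/5 → (-62/5, 1294/15)
  seg 9: down by d7 = 40 → (-62/5, 694/15)

d4 = 112/5
d5 = 198/5
d6 = 10/3
d7 = 40
d8 = 50/3
d9 = 24/5
endpoint = (-62/5, 694/15)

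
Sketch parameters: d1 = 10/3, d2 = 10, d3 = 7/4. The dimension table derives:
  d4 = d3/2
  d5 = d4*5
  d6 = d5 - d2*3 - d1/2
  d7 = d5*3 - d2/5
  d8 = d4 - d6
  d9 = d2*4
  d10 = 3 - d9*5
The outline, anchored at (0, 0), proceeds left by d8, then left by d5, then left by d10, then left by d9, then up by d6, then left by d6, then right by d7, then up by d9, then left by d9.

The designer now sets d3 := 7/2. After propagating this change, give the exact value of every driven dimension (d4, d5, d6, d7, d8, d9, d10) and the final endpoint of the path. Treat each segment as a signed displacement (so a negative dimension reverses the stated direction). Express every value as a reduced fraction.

d4 = 7/4
d5 = 35/4
d6 = -275/12
d7 = 97/4
d8 = 74/3
d9 = 40
d10 = -197
endpoint = (523/4, 205/12)

Apply edit: d3 := 7/2
  d4 = d3/2 = 7/4
  d5 = d4*5 = 35/4
  d6 = d5 - d2*3 - d1/2 = -275/12
  d7 = d5*3 - d2/5 = 97/4
  d8 = d4 - d6 = 74/3
  d9 = d2*4 = 40
  d10 = 3 - d9*5 = -197
Walk from origin (0, 0):
  seg 1: left by d8 = 74/3 → (-74/3, 0)
  seg 2: left by d5 = 35/4 → (-401/12, 0)
  seg 3: left by d10 = -197 → (1963/12, 0)
  seg 4: left by d9 = 40 → (1483/12, 0)
  seg 5: up by d6 = -275/12 → (1483/12, -275/12)
  seg 6: left by d6 = -275/12 → (293/2, -275/12)
  seg 7: right by d7 = 97/4 → (683/4, -275/12)
  seg 8: up by d9 = 40 → (683/4, 205/12)
  seg 9: left by d9 = 40 → (523/4, 205/12)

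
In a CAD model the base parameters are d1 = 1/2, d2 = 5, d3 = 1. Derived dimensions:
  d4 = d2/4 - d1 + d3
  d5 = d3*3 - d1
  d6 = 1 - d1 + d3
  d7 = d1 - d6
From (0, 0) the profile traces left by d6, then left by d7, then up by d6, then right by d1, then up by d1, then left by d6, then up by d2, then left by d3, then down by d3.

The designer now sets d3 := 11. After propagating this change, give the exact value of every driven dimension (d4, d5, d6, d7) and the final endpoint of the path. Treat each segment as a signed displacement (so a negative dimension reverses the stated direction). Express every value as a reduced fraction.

Apply edit: d3 := 11
  d4 = d2/4 - d1 + d3 = 47/4
  d5 = d3*3 - d1 = 65/2
  d6 = 1 - d1 + d3 = 23/2
  d7 = d1 - d6 = -11
Walk from origin (0, 0):
  seg 1: left by d6 = 23/2 → (-23/2, 0)
  seg 2: left by d7 = -11 → (-1/2, 0)
  seg 3: up by d6 = 23/2 → (-1/2, 23/2)
  seg 4: right by d1 = 1/2 → (0, 23/2)
  seg 5: up by d1 = 1/2 → (0, 12)
  seg 6: left by d6 = 23/2 → (-23/2, 12)
  seg 7: up by d2 = 5 → (-23/2, 17)
  seg 8: left by d3 = 11 → (-45/2, 17)
  seg 9: down by d3 = 11 → (-45/2, 6)

d4 = 47/4
d5 = 65/2
d6 = 23/2
d7 = -11
endpoint = (-45/2, 6)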